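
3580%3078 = 502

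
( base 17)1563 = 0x193f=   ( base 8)14477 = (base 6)45531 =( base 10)6463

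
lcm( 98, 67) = 6566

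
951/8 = 951/8 = 118.88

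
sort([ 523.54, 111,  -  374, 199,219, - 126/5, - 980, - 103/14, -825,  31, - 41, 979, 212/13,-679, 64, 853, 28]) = [-980, - 825, - 679, - 374 , - 41, - 126/5,- 103/14, 212/13,28,31,64, 111, 199, 219 , 523.54,853,  979] 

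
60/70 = 6/7 = 0.86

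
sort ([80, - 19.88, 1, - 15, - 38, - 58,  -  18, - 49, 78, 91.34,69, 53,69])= [ - 58,-49, - 38, - 19.88,  -  18,-15,1, 53, 69, 69, 78, 80, 91.34]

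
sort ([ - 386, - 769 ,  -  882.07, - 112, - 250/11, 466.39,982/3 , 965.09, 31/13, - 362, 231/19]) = [  -  882.07, - 769, - 386 , - 362, - 112 , - 250/11 , 31/13, 231/19,982/3,466.39,965.09] 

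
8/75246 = 4/37623 = 0.00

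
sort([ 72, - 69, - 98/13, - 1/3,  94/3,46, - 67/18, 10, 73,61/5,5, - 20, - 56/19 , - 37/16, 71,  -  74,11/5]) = [ - 74, - 69, - 20 , - 98/13,-67/18, - 56/19, - 37/16, - 1/3, 11/5 , 5,  10,61/5, 94/3,46,71, 72,73]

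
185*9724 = 1798940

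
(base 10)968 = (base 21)242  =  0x3C8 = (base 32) U8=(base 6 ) 4252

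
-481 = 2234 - 2715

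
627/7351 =627/7351 = 0.09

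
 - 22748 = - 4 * 5687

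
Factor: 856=2^3*107^1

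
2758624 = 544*5071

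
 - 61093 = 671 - 61764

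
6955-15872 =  - 8917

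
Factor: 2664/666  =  4 = 2^2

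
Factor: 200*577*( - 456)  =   - 52622400 = -2^6*3^1*5^2*19^1* 577^1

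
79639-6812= 72827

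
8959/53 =8959/53= 169.04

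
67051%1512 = 523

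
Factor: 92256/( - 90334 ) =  - 2^4 *3^1*47^( - 1)=- 48/47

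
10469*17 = 177973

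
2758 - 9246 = -6488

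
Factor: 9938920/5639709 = 2^3 * 3^( - 1)*5^1 * 619^(  -  1) * 3037^( - 1)*248473^1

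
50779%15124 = 5407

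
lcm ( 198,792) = 792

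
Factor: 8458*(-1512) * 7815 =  - 2^4*3^4 * 5^1*7^1*521^1*4229^1 = - 99942096240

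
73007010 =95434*765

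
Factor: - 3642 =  - 2^1 * 3^1*607^1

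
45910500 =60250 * 762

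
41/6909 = 41/6909 = 0.01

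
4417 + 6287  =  10704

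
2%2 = 0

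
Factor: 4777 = 17^1*281^1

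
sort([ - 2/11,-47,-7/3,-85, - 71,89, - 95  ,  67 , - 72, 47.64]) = [ - 95,-85,  -  72, - 71, - 47 , - 7/3,-2/11, 47.64, 67,89]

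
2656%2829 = 2656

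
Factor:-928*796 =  - 2^7*29^1*199^1  =  - 738688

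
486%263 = 223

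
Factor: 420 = 2^2  *  3^1 * 5^1*7^1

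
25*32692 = 817300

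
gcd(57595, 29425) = 5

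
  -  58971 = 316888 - 375859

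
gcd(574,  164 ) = 82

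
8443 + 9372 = 17815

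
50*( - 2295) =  - 114750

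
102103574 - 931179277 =-829075703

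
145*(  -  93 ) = -13485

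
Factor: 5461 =43^1*127^1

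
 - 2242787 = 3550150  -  5792937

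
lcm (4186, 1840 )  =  167440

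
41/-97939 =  - 41/97939 = - 0.00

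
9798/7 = 9798/7 = 1399.71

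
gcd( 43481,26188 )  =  1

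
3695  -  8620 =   -  4925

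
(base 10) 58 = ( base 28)22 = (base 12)4A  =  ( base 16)3a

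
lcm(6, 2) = 6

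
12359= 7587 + 4772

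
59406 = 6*9901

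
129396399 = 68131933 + 61264466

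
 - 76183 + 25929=- 50254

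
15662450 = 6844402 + 8818048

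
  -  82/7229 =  - 1 + 7147/7229= - 0.01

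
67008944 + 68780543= 135789487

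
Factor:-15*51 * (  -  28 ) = 21420 =2^2 * 3^2*5^1*7^1 * 17^1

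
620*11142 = 6908040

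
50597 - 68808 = -18211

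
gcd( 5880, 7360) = 40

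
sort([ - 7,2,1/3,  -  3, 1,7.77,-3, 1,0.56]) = [-7, - 3, - 3, 1/3,0.56,1,1,2,7.77]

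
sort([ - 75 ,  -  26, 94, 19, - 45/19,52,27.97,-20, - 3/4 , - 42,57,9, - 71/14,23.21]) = [ - 75, - 42, - 26,  -  20, - 71/14 , - 45/19, -3/4,  9,19,23.21,27.97,52,57,94] 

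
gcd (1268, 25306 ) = 2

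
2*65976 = 131952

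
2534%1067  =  400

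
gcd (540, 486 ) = 54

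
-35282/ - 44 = 17641/22 = 801.86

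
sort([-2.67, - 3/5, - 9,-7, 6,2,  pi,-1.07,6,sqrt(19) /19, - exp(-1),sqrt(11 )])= [- 9,  -  7, - 2.67, - 1.07, - 3/5, - exp(-1),sqrt( 19)/19,  2 , pi,sqrt( 11), 6, 6 ]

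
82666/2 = 41333 = 41333.00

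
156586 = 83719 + 72867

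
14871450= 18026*825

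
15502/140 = 7751/70=110.73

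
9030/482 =18 + 177/241 = 18.73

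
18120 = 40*453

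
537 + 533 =1070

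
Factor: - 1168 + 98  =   - 1070 = -  2^1*5^1*107^1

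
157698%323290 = 157698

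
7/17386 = 7/17386= 0.00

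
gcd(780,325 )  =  65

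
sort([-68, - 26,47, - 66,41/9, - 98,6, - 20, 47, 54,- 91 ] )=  [ - 98, - 91, - 68,-66, - 26, - 20,  41/9, 6, 47,47,54 ] 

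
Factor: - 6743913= - 3^1*11^1*204361^1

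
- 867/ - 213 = 289/71 = 4.07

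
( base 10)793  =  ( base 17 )2cb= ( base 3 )1002101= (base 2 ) 1100011001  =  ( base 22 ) 1E1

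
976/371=976/371   =  2.63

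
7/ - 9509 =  - 1+ 9502/9509=- 0.00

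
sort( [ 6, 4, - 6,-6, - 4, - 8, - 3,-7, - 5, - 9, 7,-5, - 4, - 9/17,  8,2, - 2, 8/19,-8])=[ - 9, - 8, - 8, - 7, - 6, - 6, - 5,  -  5, - 4, - 4, - 3, - 2, - 9/17 , 8/19, 2,4,  6,7,8 ]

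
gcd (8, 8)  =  8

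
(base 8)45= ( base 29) 18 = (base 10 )37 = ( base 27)1a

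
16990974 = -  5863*( - 2898)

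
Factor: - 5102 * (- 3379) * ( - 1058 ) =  - 18239558164 = - 2^2*23^2 * 31^1*109^1*2551^1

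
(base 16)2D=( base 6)113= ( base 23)1m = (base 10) 45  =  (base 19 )27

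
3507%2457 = 1050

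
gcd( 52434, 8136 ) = 18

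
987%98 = 7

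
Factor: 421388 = 2^2*11^1*61^1*157^1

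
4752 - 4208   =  544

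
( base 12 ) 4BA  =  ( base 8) 1316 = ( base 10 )718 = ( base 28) pi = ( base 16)2ce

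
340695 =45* 7571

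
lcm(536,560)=37520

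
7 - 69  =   - 62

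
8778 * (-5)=  -  43890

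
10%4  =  2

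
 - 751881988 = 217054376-968936364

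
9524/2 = 4762 = 4762.00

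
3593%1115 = 248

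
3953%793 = 781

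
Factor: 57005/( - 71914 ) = -65/82 = - 2^( - 1 )*5^1*13^1 * 41^( - 1) 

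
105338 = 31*3398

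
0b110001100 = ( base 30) D6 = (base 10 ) 396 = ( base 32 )cc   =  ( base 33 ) c0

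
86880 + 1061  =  87941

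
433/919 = 433/919 = 0.47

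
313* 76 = 23788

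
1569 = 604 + 965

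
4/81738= 2/40869 = 0.00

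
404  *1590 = 642360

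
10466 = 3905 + 6561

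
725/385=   145/77 =1.88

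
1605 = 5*321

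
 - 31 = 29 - 60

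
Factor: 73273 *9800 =718075400 = 2^3*5^2 * 7^2*47^1*1559^1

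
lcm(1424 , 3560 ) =7120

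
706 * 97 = 68482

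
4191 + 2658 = 6849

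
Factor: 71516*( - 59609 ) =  - 2^2*11^1*19^1*941^1*5419^1 = - 4262997244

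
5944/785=7 + 449/785 = 7.57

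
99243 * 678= 67286754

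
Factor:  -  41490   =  -2^1*3^2 * 5^1 *461^1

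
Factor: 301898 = 2^1*23^1*6563^1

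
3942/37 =106+ 20/37 = 106.54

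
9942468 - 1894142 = 8048326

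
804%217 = 153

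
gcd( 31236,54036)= 228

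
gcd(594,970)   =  2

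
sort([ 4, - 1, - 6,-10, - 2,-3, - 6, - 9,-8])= [-10,- 9 , - 8, - 6,-6,-3,-2, - 1,4] 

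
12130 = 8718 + 3412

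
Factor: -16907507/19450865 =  - 5^( - 1) * 7^ (-1)*23^1*555739^( - 1) *735109^1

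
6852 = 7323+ - 471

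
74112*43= 3186816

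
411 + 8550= 8961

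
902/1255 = 902/1255=0.72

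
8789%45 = 14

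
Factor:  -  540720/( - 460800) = 751/640 = 2^( - 7)* 5^(-1)*751^1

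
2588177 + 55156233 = 57744410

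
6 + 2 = 8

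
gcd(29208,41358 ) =6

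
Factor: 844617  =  3^1*281539^1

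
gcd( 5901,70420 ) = 7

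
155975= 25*6239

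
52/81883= 52/81883= 0.00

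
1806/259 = 258/37 = 6.97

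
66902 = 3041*22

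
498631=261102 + 237529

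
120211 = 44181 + 76030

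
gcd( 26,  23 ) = 1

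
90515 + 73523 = 164038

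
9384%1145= 224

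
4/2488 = 1/622  =  0.00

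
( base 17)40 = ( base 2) 1000100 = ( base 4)1010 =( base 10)68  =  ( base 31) 26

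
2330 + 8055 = 10385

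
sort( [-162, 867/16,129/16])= [-162, 129/16,  867/16] 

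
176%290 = 176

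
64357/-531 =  -64357/531 = - 121.20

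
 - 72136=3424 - 75560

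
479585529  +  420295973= 899881502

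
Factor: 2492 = 2^2*7^1*89^1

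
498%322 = 176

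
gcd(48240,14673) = 201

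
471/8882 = 471/8882= 0.05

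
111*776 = 86136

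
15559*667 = 10377853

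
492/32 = 15+3/8=15.38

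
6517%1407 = 889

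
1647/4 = 1647/4 = 411.75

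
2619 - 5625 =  - 3006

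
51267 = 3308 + 47959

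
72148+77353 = 149501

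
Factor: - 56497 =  - 7^2*1153^1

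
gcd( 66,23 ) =1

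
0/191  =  0=0.00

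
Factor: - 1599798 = -2^1*3^1*266633^1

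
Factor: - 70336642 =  - 2^1* 149^1*233^1*1013^1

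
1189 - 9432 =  - 8243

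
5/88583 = 5/88583 = 0.00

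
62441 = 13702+48739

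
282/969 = 94/323 = 0.29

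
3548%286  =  116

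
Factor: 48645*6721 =3^2*5^1*11^1*13^1*23^1*47^2  =  326943045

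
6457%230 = 17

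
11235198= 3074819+8160379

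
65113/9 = 65113/9 = 7234.78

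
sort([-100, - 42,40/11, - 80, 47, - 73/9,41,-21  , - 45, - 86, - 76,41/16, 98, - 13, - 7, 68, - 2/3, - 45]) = [ - 100, - 86,-80, - 76, - 45, - 45, - 42, - 21,-13, - 73/9, - 7, - 2/3,41/16, 40/11, 41,47, 68, 98]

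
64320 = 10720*6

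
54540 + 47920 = 102460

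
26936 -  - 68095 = 95031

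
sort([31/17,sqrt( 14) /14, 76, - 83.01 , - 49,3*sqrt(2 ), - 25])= [ - 83.01, - 49,-25, sqrt( 14) /14,31/17,3*sqrt( 2 ),76] 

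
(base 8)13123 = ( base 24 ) 9m3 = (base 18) hb9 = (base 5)140330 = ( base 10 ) 5715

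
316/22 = 14  +  4/11 = 14.36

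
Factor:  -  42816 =-2^6*3^1*223^1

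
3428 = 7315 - 3887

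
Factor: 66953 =23^1*41^1*71^1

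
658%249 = 160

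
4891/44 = 4891/44 = 111.16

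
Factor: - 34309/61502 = -2^ ( - 1 )*7^( - 1)*11^1*23^ (-1) * 191^(- 1)*3119^1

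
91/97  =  91/97 =0.94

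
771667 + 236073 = 1007740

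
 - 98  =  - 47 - 51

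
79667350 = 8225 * 9686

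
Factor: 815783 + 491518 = 3^1*31^1*14057^1 = 1307301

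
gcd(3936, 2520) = 24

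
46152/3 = 15384 = 15384.00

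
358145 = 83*4315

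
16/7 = 16/7 =2.29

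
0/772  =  0 = 0.00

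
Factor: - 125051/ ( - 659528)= 2^ ( - 3)*19^( - 1)*23^1*4339^ ( - 1)*5437^1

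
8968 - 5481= 3487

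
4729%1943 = 843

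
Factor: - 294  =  -2^1*3^1*7^2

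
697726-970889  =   - 273163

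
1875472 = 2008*934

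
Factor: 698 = 2^1*349^1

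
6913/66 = 6913/66 =104.74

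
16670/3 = 16670/3 = 5556.67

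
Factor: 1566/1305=2^1*3^1*5^( - 1) = 6/5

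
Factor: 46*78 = 2^2 * 3^1*13^1*23^1 = 3588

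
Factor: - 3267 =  - 3^3*11^2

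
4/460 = 1/115 = 0.01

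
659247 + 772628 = 1431875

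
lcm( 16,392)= 784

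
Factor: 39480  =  2^3*3^1*5^1*7^1*47^1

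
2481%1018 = 445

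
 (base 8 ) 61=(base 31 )1I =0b110001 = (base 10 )49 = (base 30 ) 1j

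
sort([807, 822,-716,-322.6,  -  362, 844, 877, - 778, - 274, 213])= [ - 778, - 716 ,-362, - 322.6, - 274,213 , 807,822, 844, 877 ] 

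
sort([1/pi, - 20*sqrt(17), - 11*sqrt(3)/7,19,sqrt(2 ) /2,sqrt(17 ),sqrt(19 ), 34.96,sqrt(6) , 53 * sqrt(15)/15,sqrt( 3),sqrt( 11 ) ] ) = [ - 20*sqrt(17), - 11*sqrt( 3)/7,1/pi,sqrt( 2)/2,sqrt(3),  sqrt( 6 ),sqrt(11), sqrt(17),sqrt(19),53*sqrt(15)/15,19,34.96 ]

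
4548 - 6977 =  - 2429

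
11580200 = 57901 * 200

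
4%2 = 0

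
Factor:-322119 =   -  3^2 * 7^1 * 5113^1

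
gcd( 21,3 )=3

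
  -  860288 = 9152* (-94 )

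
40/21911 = 40/21911 = 0.00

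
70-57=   13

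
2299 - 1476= 823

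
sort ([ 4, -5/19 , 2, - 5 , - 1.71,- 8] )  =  [ - 8, - 5 ,  -  1.71,  -  5/19, 2,4]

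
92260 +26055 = 118315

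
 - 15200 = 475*(- 32)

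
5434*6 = 32604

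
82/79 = 1 +3/79 = 1.04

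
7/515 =7/515 = 0.01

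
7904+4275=12179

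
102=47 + 55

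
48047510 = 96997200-48949690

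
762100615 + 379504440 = 1141605055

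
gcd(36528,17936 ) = 16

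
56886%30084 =26802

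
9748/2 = 4874 =4874.00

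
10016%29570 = 10016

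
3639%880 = 119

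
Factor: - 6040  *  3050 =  - 2^4*5^3*61^1*151^1 = - 18422000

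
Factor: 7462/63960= 7/60 = 2^(-2) * 3^( - 1)*5^ ( - 1 )*7^1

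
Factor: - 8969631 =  - 3^1 * 11^1*271807^1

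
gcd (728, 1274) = 182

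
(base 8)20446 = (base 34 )7BK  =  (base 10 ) 8486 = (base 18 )1838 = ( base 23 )G0M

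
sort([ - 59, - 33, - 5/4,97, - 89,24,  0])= [ - 89, - 59, - 33 , - 5/4,0, 24,97]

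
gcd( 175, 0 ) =175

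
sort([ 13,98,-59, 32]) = [ - 59,13,32,98] 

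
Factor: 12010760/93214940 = 600538/4660747 = 2^1* 7^( - 1) * 13^( - 1)*43^1*6983^1*51217^( - 1)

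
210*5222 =1096620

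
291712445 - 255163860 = 36548585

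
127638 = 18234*7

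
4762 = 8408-3646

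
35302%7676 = 4598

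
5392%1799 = 1794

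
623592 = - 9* ( - 69288)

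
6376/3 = 2125+1/3 = 2125.33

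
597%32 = 21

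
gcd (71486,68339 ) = 1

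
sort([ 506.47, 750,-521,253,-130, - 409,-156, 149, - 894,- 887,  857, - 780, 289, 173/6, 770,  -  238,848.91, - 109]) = [ - 894, - 887, - 780 ,-521, - 409, - 238, -156,  -  130 , - 109, 173/6, 149,253, 289,506.47, 750,770,848.91, 857]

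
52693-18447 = 34246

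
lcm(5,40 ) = 40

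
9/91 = 9/91 = 0.10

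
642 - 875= - 233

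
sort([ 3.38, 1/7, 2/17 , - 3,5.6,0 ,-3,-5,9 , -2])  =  [-5, - 3, -3,-2 , 0,2/17, 1/7 , 3.38 , 5.6,9 ] 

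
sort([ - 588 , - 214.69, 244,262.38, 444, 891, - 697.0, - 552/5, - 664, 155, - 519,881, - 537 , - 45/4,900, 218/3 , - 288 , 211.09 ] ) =[ - 697.0, - 664 , - 588, - 537, - 519, - 288, - 214.69,  -  552/5, - 45/4,  218/3,  155, 211.09,244,262.38, 444 , 881 , 891,  900 ]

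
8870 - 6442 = 2428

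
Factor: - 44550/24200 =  - 81/44=-2^(  -  2)*3^4*11^(- 1)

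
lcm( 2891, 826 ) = 5782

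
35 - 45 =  - 10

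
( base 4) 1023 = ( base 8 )113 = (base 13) 5a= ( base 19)3I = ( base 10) 75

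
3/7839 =1/2613 = 0.00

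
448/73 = 448/73  =  6.14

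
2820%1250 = 320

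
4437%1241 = 714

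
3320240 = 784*4235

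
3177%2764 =413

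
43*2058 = 88494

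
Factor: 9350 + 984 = 10334 = 2^1*5167^1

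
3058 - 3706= - 648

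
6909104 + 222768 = 7131872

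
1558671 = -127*(-12273 )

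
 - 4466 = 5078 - 9544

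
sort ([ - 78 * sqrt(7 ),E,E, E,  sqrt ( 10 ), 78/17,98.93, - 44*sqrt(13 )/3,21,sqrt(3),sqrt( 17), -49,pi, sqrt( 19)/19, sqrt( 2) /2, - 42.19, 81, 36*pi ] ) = [-78*sqrt( 7 ),  -  44*sqrt( 13)/3,  -  49, - 42.19,sqrt( 19)/19, sqrt( 2)/2,sqrt ( 3),E, E,  E, pi,sqrt (10 ),sqrt( 17),78/17,21,81,98.93, 36*pi]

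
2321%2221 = 100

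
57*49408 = 2816256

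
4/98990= 2/49495 = 0.00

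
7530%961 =803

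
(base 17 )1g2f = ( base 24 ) gfa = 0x2572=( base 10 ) 9586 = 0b10010101110010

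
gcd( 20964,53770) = 2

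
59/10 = 59/10= 5.90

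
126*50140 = 6317640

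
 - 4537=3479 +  - 8016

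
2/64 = 1/32 = 0.03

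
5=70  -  65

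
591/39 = 15 + 2/13 = 15.15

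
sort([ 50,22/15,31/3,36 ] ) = [ 22/15, 31/3, 36,50]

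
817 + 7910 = 8727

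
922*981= 904482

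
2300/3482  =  1150/1741  =  0.66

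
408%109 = 81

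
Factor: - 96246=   -2^1*3^2*5347^1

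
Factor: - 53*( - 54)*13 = 37206 = 2^1*3^3*13^1*53^1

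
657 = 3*219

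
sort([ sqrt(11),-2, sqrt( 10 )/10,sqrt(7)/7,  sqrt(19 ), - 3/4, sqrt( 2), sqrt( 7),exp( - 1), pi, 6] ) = [-2, - 3/4, sqrt( 10)/10, exp(-1), sqrt( 7)/7,  sqrt( 2),  sqrt( 7),pi , sqrt (11), sqrt( 19), 6 ] 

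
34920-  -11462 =46382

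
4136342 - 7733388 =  - 3597046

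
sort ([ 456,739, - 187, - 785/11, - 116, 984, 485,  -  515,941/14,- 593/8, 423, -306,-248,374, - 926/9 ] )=[ - 515, - 306 , - 248, - 187,- 116, - 926/9, - 593/8, - 785/11, 941/14, 374, 423,456, 485,  739, 984]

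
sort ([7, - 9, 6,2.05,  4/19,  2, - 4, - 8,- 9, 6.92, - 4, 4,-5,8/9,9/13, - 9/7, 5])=[ - 9,-9, - 8,-5, - 4, - 4, - 9/7,4/19, 9/13,8/9  ,  2, 2.05,4, 5, 6, 6.92,  7]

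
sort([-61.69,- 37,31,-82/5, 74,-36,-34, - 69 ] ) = [-69, - 61.69, - 37, - 36,-34,-82/5,31  ,  74 ]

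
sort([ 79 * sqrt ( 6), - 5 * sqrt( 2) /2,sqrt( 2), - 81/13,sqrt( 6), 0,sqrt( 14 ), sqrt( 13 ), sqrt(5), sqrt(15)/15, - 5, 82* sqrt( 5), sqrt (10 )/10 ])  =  [ - 81/13, - 5, - 5*sqrt( 2)/2,  0,sqrt ( 15)/15, sqrt( 10) /10, sqrt( 2),sqrt( 5),sqrt( 6), sqrt(13 ), sqrt( 14 ), 82*sqrt(5),79*sqrt( 6)]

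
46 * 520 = 23920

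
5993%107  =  1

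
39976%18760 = 2456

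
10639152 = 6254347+4384805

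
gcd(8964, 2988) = 2988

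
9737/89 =9737/89 = 109.40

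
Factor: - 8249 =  - 73^1*113^1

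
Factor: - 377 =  - 13^1*29^1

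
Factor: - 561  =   - 3^1 * 11^1*17^1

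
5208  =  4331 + 877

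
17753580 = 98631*180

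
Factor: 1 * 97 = 97 = 97^1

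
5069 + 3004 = 8073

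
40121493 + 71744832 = 111866325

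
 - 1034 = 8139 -9173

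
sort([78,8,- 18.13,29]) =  [ - 18.13,8, 29, 78]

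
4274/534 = 8+1/267 = 8.00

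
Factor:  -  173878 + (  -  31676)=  - 205554 = - 2^1*3^1*34259^1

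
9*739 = 6651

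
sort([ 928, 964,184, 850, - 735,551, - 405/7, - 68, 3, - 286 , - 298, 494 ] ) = [-735, - 298,-286, - 68,-405/7, 3, 184, 494,551, 850 , 928, 964]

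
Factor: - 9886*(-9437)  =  93294182 = 2^1*4943^1*9437^1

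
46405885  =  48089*965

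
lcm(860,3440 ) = 3440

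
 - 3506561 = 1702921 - 5209482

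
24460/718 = 34 + 24/359 = 34.07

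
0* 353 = 0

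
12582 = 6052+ 6530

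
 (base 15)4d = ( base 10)73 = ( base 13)58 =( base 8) 111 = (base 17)45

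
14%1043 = 14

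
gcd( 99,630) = 9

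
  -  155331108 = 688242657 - 843573765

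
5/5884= 5/5884= 0.00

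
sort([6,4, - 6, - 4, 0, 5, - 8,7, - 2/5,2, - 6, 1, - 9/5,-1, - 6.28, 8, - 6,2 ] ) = [ - 8, - 6.28, - 6, - 6, - 6, - 4, - 9/5,- 1, - 2/5,0,1, 2,2,4, 5 , 6, 7,8 ]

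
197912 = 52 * 3806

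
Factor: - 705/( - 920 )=2^( - 3)*3^1 *23^( - 1 )*47^1  =  141/184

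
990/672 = 165/112=   1.47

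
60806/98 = 30403/49 = 620.47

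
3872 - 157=3715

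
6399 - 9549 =-3150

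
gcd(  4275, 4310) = 5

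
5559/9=617 + 2/3= 617.67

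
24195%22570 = 1625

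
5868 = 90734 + -84866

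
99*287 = 28413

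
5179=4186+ 993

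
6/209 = 6/209 = 0.03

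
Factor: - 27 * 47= -1269 = -3^3*47^1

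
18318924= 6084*3011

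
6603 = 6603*1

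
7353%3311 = 731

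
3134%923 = 365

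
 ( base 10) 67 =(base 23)2L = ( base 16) 43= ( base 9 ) 74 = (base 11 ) 61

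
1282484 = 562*2282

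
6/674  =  3/337 = 0.01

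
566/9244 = 283/4622 = 0.06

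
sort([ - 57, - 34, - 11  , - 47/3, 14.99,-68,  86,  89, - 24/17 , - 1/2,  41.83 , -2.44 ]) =[ - 68, - 57 , - 34, - 47/3, - 11,  -  2.44, - 24/17, - 1/2,  14.99, 41.83,86, 89 ]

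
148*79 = 11692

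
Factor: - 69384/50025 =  - 23128/16675 = -2^3*5^( - 2 )*7^2*23^( - 1)*29^( - 1 )*  59^1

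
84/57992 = 21/14498 = 0.00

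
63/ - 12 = -6 + 3/4 = - 5.25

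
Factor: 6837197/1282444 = 2^( - 2)*307^1*22271^1 * 320611^( - 1 ) 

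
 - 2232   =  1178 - 3410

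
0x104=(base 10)260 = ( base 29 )8s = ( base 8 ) 404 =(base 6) 1112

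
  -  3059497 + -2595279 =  - 5654776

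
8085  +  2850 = 10935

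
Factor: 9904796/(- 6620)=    - 5^( - 1 )*11^1*331^( - 1 )*225109^1   =  - 2476199/1655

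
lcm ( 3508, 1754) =3508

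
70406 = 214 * 329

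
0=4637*0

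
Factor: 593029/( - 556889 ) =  - 373^(- 1 )*1493^(-1)*593029^1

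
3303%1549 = 205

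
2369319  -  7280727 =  - 4911408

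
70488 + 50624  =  121112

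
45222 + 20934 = 66156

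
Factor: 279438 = 2^1* 3^1* 46573^1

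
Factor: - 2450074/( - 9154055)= 2^1*5^(-1)* 11^1*17^1*43^(-1)  *6551^1*42577^(-1 )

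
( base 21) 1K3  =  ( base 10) 864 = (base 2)1101100000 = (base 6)4000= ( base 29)10N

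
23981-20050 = 3931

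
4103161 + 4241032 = 8344193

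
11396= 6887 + 4509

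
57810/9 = 6423 + 1/3 = 6423.33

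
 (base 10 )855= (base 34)p5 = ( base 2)1101010111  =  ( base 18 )2b9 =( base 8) 1527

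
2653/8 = 331  +  5/8 = 331.62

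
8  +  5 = 13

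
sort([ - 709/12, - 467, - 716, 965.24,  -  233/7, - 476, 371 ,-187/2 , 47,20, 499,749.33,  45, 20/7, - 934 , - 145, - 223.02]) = [ -934,-716,- 476,  -  467, - 223.02, - 145, - 187/2 , - 709/12, - 233/7,  20/7,  20, 45,47,371, 499,  749.33 , 965.24]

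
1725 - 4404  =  - 2679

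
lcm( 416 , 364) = 2912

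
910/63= 14 + 4/9 =14.44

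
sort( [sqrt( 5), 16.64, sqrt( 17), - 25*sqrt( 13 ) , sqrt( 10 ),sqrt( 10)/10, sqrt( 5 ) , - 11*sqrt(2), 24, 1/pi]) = [ - 25*sqrt( 13),-11*sqrt( 2) , sqrt( 10)/10, 1/pi, sqrt(5)  ,  sqrt( 5 ), sqrt( 10 ) , sqrt( 17), 16.64, 24]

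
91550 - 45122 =46428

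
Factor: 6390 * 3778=2^2 * 3^2*5^1 * 71^1 * 1889^1 = 24141420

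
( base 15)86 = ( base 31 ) 42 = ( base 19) 6C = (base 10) 126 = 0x7E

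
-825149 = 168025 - 993174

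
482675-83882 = 398793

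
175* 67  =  11725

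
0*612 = 0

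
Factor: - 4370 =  - 2^1*5^1*19^1*23^1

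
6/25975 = 6/25975 = 0.00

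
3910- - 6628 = 10538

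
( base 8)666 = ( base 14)234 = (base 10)438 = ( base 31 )E4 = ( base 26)gm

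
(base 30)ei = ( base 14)234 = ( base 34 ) cu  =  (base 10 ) 438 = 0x1B6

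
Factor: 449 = 449^1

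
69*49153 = 3391557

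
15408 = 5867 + 9541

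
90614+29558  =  120172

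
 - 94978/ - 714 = 47489/357 =133.02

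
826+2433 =3259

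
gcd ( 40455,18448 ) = 1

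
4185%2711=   1474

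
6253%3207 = 3046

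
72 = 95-23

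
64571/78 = 827+5/6 = 827.83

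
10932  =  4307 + 6625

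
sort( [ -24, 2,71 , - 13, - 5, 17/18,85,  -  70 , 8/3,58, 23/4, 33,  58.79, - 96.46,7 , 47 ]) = [ - 96.46, - 70, - 24,  -  13,  -  5, 17/18, 2,  8/3,23/4,7,33,47 , 58,58.79,  71, 85] 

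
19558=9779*2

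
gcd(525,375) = 75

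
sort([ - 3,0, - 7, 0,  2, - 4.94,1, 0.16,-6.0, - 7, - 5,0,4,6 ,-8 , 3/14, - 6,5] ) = [ - 8,-7, - 7, - 6.0,  -  6, - 5, - 4.94, - 3, 0,0, 0, 0.16,3/14 , 1, 2,  4, 5,6]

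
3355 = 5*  671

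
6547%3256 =35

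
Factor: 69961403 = 599^1*116797^1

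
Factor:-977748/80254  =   - 488874/40127 =- 2^1 * 3^1*59^1*1381^1*40127^(-1 )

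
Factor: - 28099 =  - 28099^1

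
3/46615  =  3/46615 = 0.00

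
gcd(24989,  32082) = 1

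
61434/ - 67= - 917 + 5/67= - 916.93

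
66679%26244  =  14191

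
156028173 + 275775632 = 431803805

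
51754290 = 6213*8330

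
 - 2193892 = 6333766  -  8527658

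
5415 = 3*1805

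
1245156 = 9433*132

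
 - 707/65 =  - 707/65  =  - 10.88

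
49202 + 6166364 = 6215566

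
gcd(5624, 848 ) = 8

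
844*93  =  78492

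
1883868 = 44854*42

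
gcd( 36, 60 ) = 12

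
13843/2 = 6921 + 1/2=6921.50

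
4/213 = 4/213 = 0.02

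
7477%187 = 184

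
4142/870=2071/435 = 4.76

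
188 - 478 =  - 290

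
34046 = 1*34046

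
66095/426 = 66095/426 = 155.15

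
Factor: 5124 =2^2*3^1*7^1* 61^1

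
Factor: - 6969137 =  - 7^1 * 995591^1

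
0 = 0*61311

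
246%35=1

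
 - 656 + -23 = - 679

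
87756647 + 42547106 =130303753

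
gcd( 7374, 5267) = 1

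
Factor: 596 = 2^2*149^1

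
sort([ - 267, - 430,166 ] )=[ - 430,- 267, 166 ] 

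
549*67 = 36783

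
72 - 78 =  - 6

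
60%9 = 6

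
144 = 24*6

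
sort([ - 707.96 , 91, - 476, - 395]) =[ - 707.96,-476  , - 395 , 91 ] 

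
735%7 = 0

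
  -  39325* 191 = -7511075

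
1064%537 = 527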